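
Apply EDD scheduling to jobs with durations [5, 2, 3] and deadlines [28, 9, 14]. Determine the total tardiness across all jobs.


Sort by due date (EDD order): [(2, 9), (3, 14), (5, 28)]
Compute completion times and tardiness:
  Job 1: p=2, d=9, C=2, tardiness=max(0,2-9)=0
  Job 2: p=3, d=14, C=5, tardiness=max(0,5-14)=0
  Job 3: p=5, d=28, C=10, tardiness=max(0,10-28)=0
Total tardiness = 0

0


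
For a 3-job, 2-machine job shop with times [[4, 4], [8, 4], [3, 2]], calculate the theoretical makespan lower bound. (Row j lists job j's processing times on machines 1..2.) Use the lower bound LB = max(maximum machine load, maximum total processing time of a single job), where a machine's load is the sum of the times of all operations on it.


Machine loads:
  Machine 1: 4 + 8 + 3 = 15
  Machine 2: 4 + 4 + 2 = 10
Max machine load = 15
Job totals:
  Job 1: 8
  Job 2: 12
  Job 3: 5
Max job total = 12
Lower bound = max(15, 12) = 15

15


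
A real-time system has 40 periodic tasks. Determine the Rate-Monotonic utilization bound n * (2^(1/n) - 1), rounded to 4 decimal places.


Compute 2^(1/40) = 1.0174796921
Subtract 1: 1.0174796921 - 1 = 0.0174796921
Multiply by n: 40 * 0.0174796921 = 0.6991876840
Round to 4 dp: 0.6992

0.6992


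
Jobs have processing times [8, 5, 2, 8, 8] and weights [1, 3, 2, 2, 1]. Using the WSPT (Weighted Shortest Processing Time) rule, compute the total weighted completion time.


Compute p/w ratios and sort ascending (WSPT): [(2, 2), (5, 3), (8, 2), (8, 1), (8, 1)]
Compute weighted completion times:
  Job (p=2,w=2): C=2, w*C=2*2=4
  Job (p=5,w=3): C=7, w*C=3*7=21
  Job (p=8,w=2): C=15, w*C=2*15=30
  Job (p=8,w=1): C=23, w*C=1*23=23
  Job (p=8,w=1): C=31, w*C=1*31=31
Total weighted completion time = 109

109


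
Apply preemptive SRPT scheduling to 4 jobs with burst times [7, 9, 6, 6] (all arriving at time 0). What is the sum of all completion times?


Since all jobs arrive at t=0, SRPT equals SPT ordering.
SPT order: [6, 6, 7, 9]
Completion times:
  Job 1: p=6, C=6
  Job 2: p=6, C=12
  Job 3: p=7, C=19
  Job 4: p=9, C=28
Total completion time = 6 + 12 + 19 + 28 = 65

65


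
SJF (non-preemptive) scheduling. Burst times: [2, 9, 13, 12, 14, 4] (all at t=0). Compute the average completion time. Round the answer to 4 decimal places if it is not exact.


SJF order (ascending): [2, 4, 9, 12, 13, 14]
Completion times:
  Job 1: burst=2, C=2
  Job 2: burst=4, C=6
  Job 3: burst=9, C=15
  Job 4: burst=12, C=27
  Job 5: burst=13, C=40
  Job 6: burst=14, C=54
Average completion = 144/6 = 24.0

24.0


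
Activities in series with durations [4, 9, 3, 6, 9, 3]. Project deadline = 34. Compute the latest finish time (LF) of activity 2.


LF(activity 2) = deadline - sum of successor durations
Successors: activities 3 through 6 with durations [3, 6, 9, 3]
Sum of successor durations = 21
LF = 34 - 21 = 13

13


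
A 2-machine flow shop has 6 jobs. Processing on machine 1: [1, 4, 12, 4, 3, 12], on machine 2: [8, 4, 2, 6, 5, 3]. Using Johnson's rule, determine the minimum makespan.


Apply Johnson's rule:
  Group 1 (a <= b): [(1, 1, 8), (5, 3, 5), (2, 4, 4), (4, 4, 6)]
  Group 2 (a > b): [(6, 12, 3), (3, 12, 2)]
Optimal job order: [1, 5, 2, 4, 6, 3]
Schedule:
  Job 1: M1 done at 1, M2 done at 9
  Job 5: M1 done at 4, M2 done at 14
  Job 2: M1 done at 8, M2 done at 18
  Job 4: M1 done at 12, M2 done at 24
  Job 6: M1 done at 24, M2 done at 27
  Job 3: M1 done at 36, M2 done at 38
Makespan = 38

38


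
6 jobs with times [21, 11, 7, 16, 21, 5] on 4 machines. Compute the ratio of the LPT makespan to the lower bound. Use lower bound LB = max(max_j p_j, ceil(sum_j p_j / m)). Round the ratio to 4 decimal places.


LPT order: [21, 21, 16, 11, 7, 5]
Machine loads after assignment: [21, 21, 21, 18]
LPT makespan = 21
Lower bound = max(max_job, ceil(total/4)) = max(21, 21) = 21
Ratio = 21 / 21 = 1.0

1.0


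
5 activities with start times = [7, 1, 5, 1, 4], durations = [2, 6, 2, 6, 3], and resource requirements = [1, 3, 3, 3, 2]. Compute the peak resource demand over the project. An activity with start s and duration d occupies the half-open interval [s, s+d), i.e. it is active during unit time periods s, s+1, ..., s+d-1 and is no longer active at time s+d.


Each activity i is active on [start_i, start_i + duration_i).
Compute total resource usage per time slot:
  t=0: active resources = [], total = 0
  t=1: active resources = [3, 3], total = 6
  t=2: active resources = [3, 3], total = 6
  t=3: active resources = [3, 3], total = 6
  t=4: active resources = [3, 3, 2], total = 8
  t=5: active resources = [3, 3, 3, 2], total = 11
  t=6: active resources = [3, 3, 3, 2], total = 11
  t=7: active resources = [1], total = 1
  t=8: active resources = [1], total = 1
Peak resource demand = 11

11


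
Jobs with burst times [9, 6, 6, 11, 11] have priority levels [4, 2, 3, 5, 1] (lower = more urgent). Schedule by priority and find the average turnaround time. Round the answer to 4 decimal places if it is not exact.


Sort by priority (ascending = highest first):
Order: [(1, 11), (2, 6), (3, 6), (4, 9), (5, 11)]
Completion times:
  Priority 1, burst=11, C=11
  Priority 2, burst=6, C=17
  Priority 3, burst=6, C=23
  Priority 4, burst=9, C=32
  Priority 5, burst=11, C=43
Average turnaround = 126/5 = 25.2

25.2


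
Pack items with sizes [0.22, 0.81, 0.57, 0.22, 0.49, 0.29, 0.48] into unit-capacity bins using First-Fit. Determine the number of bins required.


Place items sequentially using First-Fit:
  Item 0.22 -> new Bin 1
  Item 0.81 -> new Bin 2
  Item 0.57 -> Bin 1 (now 0.79)
  Item 0.22 -> new Bin 3
  Item 0.49 -> Bin 3 (now 0.71)
  Item 0.29 -> Bin 3 (now 1.0)
  Item 0.48 -> new Bin 4
Total bins used = 4

4


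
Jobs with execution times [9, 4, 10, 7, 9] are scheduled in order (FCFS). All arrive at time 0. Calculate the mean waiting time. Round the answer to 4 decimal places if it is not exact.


FCFS order (as given): [9, 4, 10, 7, 9]
Waiting times:
  Job 1: wait = 0
  Job 2: wait = 9
  Job 3: wait = 13
  Job 4: wait = 23
  Job 5: wait = 30
Sum of waiting times = 75
Average waiting time = 75/5 = 15.0

15.0


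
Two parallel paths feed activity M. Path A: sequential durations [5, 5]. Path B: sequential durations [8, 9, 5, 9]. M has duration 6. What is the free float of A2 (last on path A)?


ES(A2) = sum of predecessors on chain A = 5
EF(A2) = ES + duration = 5 + 5 = 10
Successor of A2 is M. ES(M) = max(sum(A), sum(B)) = max(10, 31) = 31
Free float = ES(successor) - EF(current) = 31 - 10 = 21

21


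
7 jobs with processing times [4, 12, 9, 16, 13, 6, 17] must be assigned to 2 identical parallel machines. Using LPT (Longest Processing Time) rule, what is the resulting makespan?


Sort jobs in decreasing order (LPT): [17, 16, 13, 12, 9, 6, 4]
Assign each job to the least loaded machine:
  Machine 1: jobs [17, 12, 9], load = 38
  Machine 2: jobs [16, 13, 6, 4], load = 39
Makespan = max load = 39

39


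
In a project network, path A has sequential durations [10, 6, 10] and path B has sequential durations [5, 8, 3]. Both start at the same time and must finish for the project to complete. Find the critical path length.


Path A total = 10 + 6 + 10 = 26
Path B total = 5 + 8 + 3 = 16
Critical path = longest path = max(26, 16) = 26

26


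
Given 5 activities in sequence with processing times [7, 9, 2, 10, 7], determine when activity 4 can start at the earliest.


Activity 4 starts after activities 1 through 3 complete.
Predecessor durations: [7, 9, 2]
ES = 7 + 9 + 2 = 18

18


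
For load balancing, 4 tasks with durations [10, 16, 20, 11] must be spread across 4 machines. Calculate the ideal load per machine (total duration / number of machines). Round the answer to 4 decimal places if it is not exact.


Total processing time = 10 + 16 + 20 + 11 = 57
Number of machines = 4
Ideal balanced load = 57 / 4 = 14.25

14.25


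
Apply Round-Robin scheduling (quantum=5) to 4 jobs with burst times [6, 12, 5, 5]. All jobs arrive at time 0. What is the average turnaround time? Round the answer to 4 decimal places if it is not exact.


Time quantum = 5
Execution trace:
  J1 runs 5 units, time = 5
  J2 runs 5 units, time = 10
  J3 runs 5 units, time = 15
  J4 runs 5 units, time = 20
  J1 runs 1 units, time = 21
  J2 runs 5 units, time = 26
  J2 runs 2 units, time = 28
Finish times: [21, 28, 15, 20]
Average turnaround = 84/4 = 21.0

21.0


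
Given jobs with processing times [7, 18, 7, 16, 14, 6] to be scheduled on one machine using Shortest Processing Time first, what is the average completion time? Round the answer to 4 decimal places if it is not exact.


Sort jobs by processing time (SPT order): [6, 7, 7, 14, 16, 18]
Compute completion times sequentially:
  Job 1: processing = 6, completes at 6
  Job 2: processing = 7, completes at 13
  Job 3: processing = 7, completes at 20
  Job 4: processing = 14, completes at 34
  Job 5: processing = 16, completes at 50
  Job 6: processing = 18, completes at 68
Sum of completion times = 191
Average completion time = 191/6 = 31.8333

31.8333


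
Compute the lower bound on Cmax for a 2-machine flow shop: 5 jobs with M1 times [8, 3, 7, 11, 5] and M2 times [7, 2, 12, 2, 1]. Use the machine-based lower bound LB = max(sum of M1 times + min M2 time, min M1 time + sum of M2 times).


LB1 = sum(M1 times) + min(M2 times) = 34 + 1 = 35
LB2 = min(M1 times) + sum(M2 times) = 3 + 24 = 27
Lower bound = max(LB1, LB2) = max(35, 27) = 35

35


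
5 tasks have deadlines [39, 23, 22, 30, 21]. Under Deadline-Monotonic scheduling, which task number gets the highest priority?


Sort tasks by relative deadline (ascending):
  Task 5: deadline = 21
  Task 3: deadline = 22
  Task 2: deadline = 23
  Task 4: deadline = 30
  Task 1: deadline = 39
Priority order (highest first): [5, 3, 2, 4, 1]
Highest priority task = 5

5


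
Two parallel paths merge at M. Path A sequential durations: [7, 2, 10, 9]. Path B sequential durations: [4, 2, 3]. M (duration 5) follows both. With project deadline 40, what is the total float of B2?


Forward pass: ES(B2) = sum of predecessors on chain B = 4
EF = ES + duration = 4 + 2 = 6
Backward pass: LF(M) = deadline = 40; LS(M) = 40 - 5 = 35
LF(B2) = LS(M) - sum(successors on chain B) = 35 - 3 = 32
LS = LF - duration = 32 - 2 = 30
Total float = LS - ES = 30 - 4 = 26

26


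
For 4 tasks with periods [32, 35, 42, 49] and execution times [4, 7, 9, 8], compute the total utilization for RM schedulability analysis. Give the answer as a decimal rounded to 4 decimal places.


Compute individual utilizations (exact fractions):
  Task 1: C/T = 4/32 = 1/8 (approx. 0.125)
  Task 2: C/T = 7/35 = 1/5 (approx. 0.2)
  Task 3: C/T = 9/42 = 3/14 (approx. 0.2143)
  Task 4: C/T = 8/49 (approx. 0.1633)
Total utilization U = 1/8 + 1/5 + 3/14 + 8/49 = 1377/1960
Rounded to 4 decimal places: U = 0.7026
RM (Liu & Layland) bound for 4 tasks = 0.756828; compare with U = 1377/1960 (approx. 0.702551)
U <= bound, so schedulable by RM sufficient condition.

0.7026


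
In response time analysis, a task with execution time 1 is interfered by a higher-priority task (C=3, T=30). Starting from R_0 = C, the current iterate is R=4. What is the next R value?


R_next = C + ceil(R_prev / T_hp) * C_hp
ceil(4 / 30) = ceil(0.1333) = 1
Interference = 1 * 3 = 3
R_next = 1 + 3 = 4
R_next = R_prev, so the iteration has converged (response time = 4).

4


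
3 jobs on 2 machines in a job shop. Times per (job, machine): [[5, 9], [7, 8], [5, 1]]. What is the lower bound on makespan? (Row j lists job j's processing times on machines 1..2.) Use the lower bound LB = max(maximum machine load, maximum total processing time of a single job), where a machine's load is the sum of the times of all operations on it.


Machine loads:
  Machine 1: 5 + 7 + 5 = 17
  Machine 2: 9 + 8 + 1 = 18
Max machine load = 18
Job totals:
  Job 1: 14
  Job 2: 15
  Job 3: 6
Max job total = 15
Lower bound = max(18, 15) = 18

18


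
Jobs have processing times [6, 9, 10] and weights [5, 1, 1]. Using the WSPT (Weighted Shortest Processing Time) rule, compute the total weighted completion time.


Compute p/w ratios and sort ascending (WSPT): [(6, 5), (9, 1), (10, 1)]
Compute weighted completion times:
  Job (p=6,w=5): C=6, w*C=5*6=30
  Job (p=9,w=1): C=15, w*C=1*15=15
  Job (p=10,w=1): C=25, w*C=1*25=25
Total weighted completion time = 70

70


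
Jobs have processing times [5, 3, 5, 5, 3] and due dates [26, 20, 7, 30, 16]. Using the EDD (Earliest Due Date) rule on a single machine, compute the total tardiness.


Sort by due date (EDD order): [(5, 7), (3, 16), (3, 20), (5, 26), (5, 30)]
Compute completion times and tardiness:
  Job 1: p=5, d=7, C=5, tardiness=max(0,5-7)=0
  Job 2: p=3, d=16, C=8, tardiness=max(0,8-16)=0
  Job 3: p=3, d=20, C=11, tardiness=max(0,11-20)=0
  Job 4: p=5, d=26, C=16, tardiness=max(0,16-26)=0
  Job 5: p=5, d=30, C=21, tardiness=max(0,21-30)=0
Total tardiness = 0

0


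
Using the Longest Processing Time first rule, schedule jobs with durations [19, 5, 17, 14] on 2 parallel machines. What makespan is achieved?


Sort jobs in decreasing order (LPT): [19, 17, 14, 5]
Assign each job to the least loaded machine:
  Machine 1: jobs [19, 5], load = 24
  Machine 2: jobs [17, 14], load = 31
Makespan = max load = 31

31


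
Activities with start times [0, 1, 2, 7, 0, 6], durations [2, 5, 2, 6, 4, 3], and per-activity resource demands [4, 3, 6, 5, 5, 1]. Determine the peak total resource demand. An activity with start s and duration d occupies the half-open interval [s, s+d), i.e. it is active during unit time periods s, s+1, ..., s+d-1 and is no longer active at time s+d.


Each activity i is active on [start_i, start_i + duration_i).
Compute total resource usage per time slot:
  t=0: active resources = [4, 5], total = 9
  t=1: active resources = [4, 3, 5], total = 12
  t=2: active resources = [3, 6, 5], total = 14
  t=3: active resources = [3, 6, 5], total = 14
  t=4: active resources = [3], total = 3
  t=5: active resources = [3], total = 3
  t=6: active resources = [1], total = 1
  t=7: active resources = [5, 1], total = 6
  t=8: active resources = [5, 1], total = 6
  t=9: active resources = [5], total = 5
  t=10: active resources = [5], total = 5
  t=11: active resources = [5], total = 5
  t=12: active resources = [5], total = 5
Peak resource demand = 14

14


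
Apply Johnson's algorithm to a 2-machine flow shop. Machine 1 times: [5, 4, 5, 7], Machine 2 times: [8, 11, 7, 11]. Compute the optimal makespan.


Apply Johnson's rule:
  Group 1 (a <= b): [(2, 4, 11), (1, 5, 8), (3, 5, 7), (4, 7, 11)]
  Group 2 (a > b): []
Optimal job order: [2, 1, 3, 4]
Schedule:
  Job 2: M1 done at 4, M2 done at 15
  Job 1: M1 done at 9, M2 done at 23
  Job 3: M1 done at 14, M2 done at 30
  Job 4: M1 done at 21, M2 done at 41
Makespan = 41

41


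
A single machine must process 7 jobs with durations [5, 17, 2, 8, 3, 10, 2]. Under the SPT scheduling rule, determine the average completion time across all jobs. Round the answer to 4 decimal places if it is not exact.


Sort jobs by processing time (SPT order): [2, 2, 3, 5, 8, 10, 17]
Compute completion times sequentially:
  Job 1: processing = 2, completes at 2
  Job 2: processing = 2, completes at 4
  Job 3: processing = 3, completes at 7
  Job 4: processing = 5, completes at 12
  Job 5: processing = 8, completes at 20
  Job 6: processing = 10, completes at 30
  Job 7: processing = 17, completes at 47
Sum of completion times = 122
Average completion time = 122/7 = 17.4286

17.4286


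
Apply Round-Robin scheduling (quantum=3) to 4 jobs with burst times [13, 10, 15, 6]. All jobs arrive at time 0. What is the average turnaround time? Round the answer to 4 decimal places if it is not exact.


Time quantum = 3
Execution trace:
  J1 runs 3 units, time = 3
  J2 runs 3 units, time = 6
  J3 runs 3 units, time = 9
  J4 runs 3 units, time = 12
  J1 runs 3 units, time = 15
  J2 runs 3 units, time = 18
  J3 runs 3 units, time = 21
  J4 runs 3 units, time = 24
  J1 runs 3 units, time = 27
  J2 runs 3 units, time = 30
  J3 runs 3 units, time = 33
  J1 runs 3 units, time = 36
  J2 runs 1 units, time = 37
  J3 runs 3 units, time = 40
  J1 runs 1 units, time = 41
  J3 runs 3 units, time = 44
Finish times: [41, 37, 44, 24]
Average turnaround = 146/4 = 36.5

36.5


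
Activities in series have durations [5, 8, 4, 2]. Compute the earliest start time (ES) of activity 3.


Activity 3 starts after activities 1 through 2 complete.
Predecessor durations: [5, 8]
ES = 5 + 8 = 13

13


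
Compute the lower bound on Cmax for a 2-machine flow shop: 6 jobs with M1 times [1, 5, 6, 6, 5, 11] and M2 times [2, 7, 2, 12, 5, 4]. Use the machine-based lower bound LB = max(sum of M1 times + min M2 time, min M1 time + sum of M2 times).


LB1 = sum(M1 times) + min(M2 times) = 34 + 2 = 36
LB2 = min(M1 times) + sum(M2 times) = 1 + 32 = 33
Lower bound = max(LB1, LB2) = max(36, 33) = 36

36


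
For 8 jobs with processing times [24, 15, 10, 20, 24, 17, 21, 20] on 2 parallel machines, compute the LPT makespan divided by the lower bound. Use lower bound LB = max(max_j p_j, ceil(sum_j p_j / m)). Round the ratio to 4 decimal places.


LPT order: [24, 24, 21, 20, 20, 17, 15, 10]
Machine loads after assignment: [77, 74]
LPT makespan = 77
Lower bound = max(max_job, ceil(total/2)) = max(24, 76) = 76
Ratio = 77 / 76 = 1.0132

1.0132


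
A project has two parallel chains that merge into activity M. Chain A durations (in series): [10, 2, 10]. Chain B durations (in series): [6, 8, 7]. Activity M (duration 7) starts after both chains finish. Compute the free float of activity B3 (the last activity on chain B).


ES(B3) = sum of predecessors on chain B = 14
EF(B3) = ES + duration = 14 + 7 = 21
Successor of B3 is M. ES(M) = max(sum(A), sum(B)) = max(22, 21) = 22
Free float = ES(successor) - EF(current) = 22 - 21 = 1

1


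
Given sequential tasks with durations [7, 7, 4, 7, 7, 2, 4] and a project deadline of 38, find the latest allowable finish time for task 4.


LF(activity 4) = deadline - sum of successor durations
Successors: activities 5 through 7 with durations [7, 2, 4]
Sum of successor durations = 13
LF = 38 - 13 = 25

25


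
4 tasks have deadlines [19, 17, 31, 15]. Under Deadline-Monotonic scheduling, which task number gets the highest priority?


Sort tasks by relative deadline (ascending):
  Task 4: deadline = 15
  Task 2: deadline = 17
  Task 1: deadline = 19
  Task 3: deadline = 31
Priority order (highest first): [4, 2, 1, 3]
Highest priority task = 4

4


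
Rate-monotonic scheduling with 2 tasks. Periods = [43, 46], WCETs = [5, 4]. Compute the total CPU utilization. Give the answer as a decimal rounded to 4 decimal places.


Compute individual utilizations (exact fractions):
  Task 1: C/T = 5/43 (approx. 0.1163)
  Task 2: C/T = 4/46 = 2/23 (approx. 0.087)
Total utilization U = 5/43 + 2/23 = 201/989
Rounded to 4 decimal places: U = 0.2032
RM (Liu & Layland) bound for 2 tasks = 0.828427; compare with U = 201/989 (approx. 0.203236)
U <= bound, so schedulable by RM sufficient condition.

0.2032


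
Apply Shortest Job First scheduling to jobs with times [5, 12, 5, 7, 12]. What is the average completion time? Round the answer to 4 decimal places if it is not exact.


SJF order (ascending): [5, 5, 7, 12, 12]
Completion times:
  Job 1: burst=5, C=5
  Job 2: burst=5, C=10
  Job 3: burst=7, C=17
  Job 4: burst=12, C=29
  Job 5: burst=12, C=41
Average completion = 102/5 = 20.4

20.4


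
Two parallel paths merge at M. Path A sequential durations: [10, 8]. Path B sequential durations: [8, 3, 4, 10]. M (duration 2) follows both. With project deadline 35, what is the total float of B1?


Forward pass: ES(B1) = sum of predecessors on chain B = 0
EF = ES + duration = 0 + 8 = 8
Backward pass: LF(M) = deadline = 35; LS(M) = 35 - 2 = 33
LF(B1) = LS(M) - sum(successors on chain B) = 33 - 17 = 16
LS = LF - duration = 16 - 8 = 8
Total float = LS - ES = 8 - 0 = 8

8


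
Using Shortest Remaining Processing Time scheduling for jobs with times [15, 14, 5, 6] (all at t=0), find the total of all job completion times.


Since all jobs arrive at t=0, SRPT equals SPT ordering.
SPT order: [5, 6, 14, 15]
Completion times:
  Job 1: p=5, C=5
  Job 2: p=6, C=11
  Job 3: p=14, C=25
  Job 4: p=15, C=40
Total completion time = 5 + 11 + 25 + 40 = 81

81


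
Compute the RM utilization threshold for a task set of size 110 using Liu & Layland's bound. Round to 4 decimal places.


Compute 2^(1/110) = 1.0063212332
Subtract 1: 1.0063212332 - 1 = 0.0063212332
Multiply by n: 110 * 0.0063212332 = 0.6953356520
Round to 4 dp: 0.6953

0.6953


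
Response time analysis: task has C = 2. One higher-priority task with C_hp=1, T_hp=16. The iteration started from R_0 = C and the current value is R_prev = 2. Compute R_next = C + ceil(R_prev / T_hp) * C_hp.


R_next = C + ceil(R_prev / T_hp) * C_hp
ceil(2 / 16) = ceil(0.125) = 1
Interference = 1 * 1 = 1
R_next = 2 + 1 = 3

3


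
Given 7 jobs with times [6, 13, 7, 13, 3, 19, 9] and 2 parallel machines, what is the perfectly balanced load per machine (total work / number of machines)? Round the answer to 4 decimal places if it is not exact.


Total processing time = 6 + 13 + 7 + 13 + 3 + 19 + 9 = 70
Number of machines = 2
Ideal balanced load = 70 / 2 = 35.0

35.0


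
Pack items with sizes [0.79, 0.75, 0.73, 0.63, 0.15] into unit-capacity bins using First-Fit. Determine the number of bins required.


Place items sequentially using First-Fit:
  Item 0.79 -> new Bin 1
  Item 0.75 -> new Bin 2
  Item 0.73 -> new Bin 3
  Item 0.63 -> new Bin 4
  Item 0.15 -> Bin 1 (now 0.94)
Total bins used = 4

4


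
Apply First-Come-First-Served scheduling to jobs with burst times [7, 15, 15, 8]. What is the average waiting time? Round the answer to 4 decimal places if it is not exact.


FCFS order (as given): [7, 15, 15, 8]
Waiting times:
  Job 1: wait = 0
  Job 2: wait = 7
  Job 3: wait = 22
  Job 4: wait = 37
Sum of waiting times = 66
Average waiting time = 66/4 = 16.5

16.5


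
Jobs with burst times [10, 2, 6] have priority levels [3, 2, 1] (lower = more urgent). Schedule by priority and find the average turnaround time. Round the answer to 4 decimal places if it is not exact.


Sort by priority (ascending = highest first):
Order: [(1, 6), (2, 2), (3, 10)]
Completion times:
  Priority 1, burst=6, C=6
  Priority 2, burst=2, C=8
  Priority 3, burst=10, C=18
Average turnaround = 32/3 = 10.6667

10.6667


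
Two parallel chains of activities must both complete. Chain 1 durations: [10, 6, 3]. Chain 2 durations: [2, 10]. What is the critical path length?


Path A total = 10 + 6 + 3 = 19
Path B total = 2 + 10 = 12
Critical path = longest path = max(19, 12) = 19

19


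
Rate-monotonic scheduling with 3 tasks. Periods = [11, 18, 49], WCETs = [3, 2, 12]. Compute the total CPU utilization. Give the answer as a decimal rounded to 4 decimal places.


Compute individual utilizations (exact fractions):
  Task 1: C/T = 3/11 (approx. 0.2727)
  Task 2: C/T = 2/18 = 1/9 (approx. 0.1111)
  Task 3: C/T = 12/49 (approx. 0.2449)
Total utilization U = 3/11 + 1/9 + 12/49 = 3050/4851
Rounded to 4 decimal places: U = 0.6287
RM (Liu & Layland) bound for 3 tasks = 0.779763; compare with U = 3050/4851 (approx. 0.628736)
U <= bound, so schedulable by RM sufficient condition.

0.6287


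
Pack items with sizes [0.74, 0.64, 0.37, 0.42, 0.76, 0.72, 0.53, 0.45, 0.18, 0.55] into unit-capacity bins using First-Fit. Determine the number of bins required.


Place items sequentially using First-Fit:
  Item 0.74 -> new Bin 1
  Item 0.64 -> new Bin 2
  Item 0.37 -> new Bin 3
  Item 0.42 -> Bin 3 (now 0.79)
  Item 0.76 -> new Bin 4
  Item 0.72 -> new Bin 5
  Item 0.53 -> new Bin 6
  Item 0.45 -> Bin 6 (now 0.98)
  Item 0.18 -> Bin 1 (now 0.92)
  Item 0.55 -> new Bin 7
Total bins used = 7

7


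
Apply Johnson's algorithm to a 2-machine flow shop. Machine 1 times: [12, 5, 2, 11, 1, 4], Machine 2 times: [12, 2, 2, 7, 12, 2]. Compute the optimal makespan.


Apply Johnson's rule:
  Group 1 (a <= b): [(5, 1, 12), (3, 2, 2), (1, 12, 12)]
  Group 2 (a > b): [(4, 11, 7), (2, 5, 2), (6, 4, 2)]
Optimal job order: [5, 3, 1, 4, 2, 6]
Schedule:
  Job 5: M1 done at 1, M2 done at 13
  Job 3: M1 done at 3, M2 done at 15
  Job 1: M1 done at 15, M2 done at 27
  Job 4: M1 done at 26, M2 done at 34
  Job 2: M1 done at 31, M2 done at 36
  Job 6: M1 done at 35, M2 done at 38
Makespan = 38

38


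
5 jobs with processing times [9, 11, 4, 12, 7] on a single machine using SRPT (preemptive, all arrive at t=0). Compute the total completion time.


Since all jobs arrive at t=0, SRPT equals SPT ordering.
SPT order: [4, 7, 9, 11, 12]
Completion times:
  Job 1: p=4, C=4
  Job 2: p=7, C=11
  Job 3: p=9, C=20
  Job 4: p=11, C=31
  Job 5: p=12, C=43
Total completion time = 4 + 11 + 20 + 31 + 43 = 109

109


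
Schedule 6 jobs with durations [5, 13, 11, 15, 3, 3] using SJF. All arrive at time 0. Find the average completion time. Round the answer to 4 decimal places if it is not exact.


SJF order (ascending): [3, 3, 5, 11, 13, 15]
Completion times:
  Job 1: burst=3, C=3
  Job 2: burst=3, C=6
  Job 3: burst=5, C=11
  Job 4: burst=11, C=22
  Job 5: burst=13, C=35
  Job 6: burst=15, C=50
Average completion = 127/6 = 21.1667

21.1667


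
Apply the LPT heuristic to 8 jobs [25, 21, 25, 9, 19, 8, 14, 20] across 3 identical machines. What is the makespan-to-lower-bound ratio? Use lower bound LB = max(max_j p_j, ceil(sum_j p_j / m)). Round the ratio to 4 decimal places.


LPT order: [25, 25, 21, 20, 19, 14, 9, 8]
Machine loads after assignment: [44, 48, 49]
LPT makespan = 49
Lower bound = max(max_job, ceil(total/3)) = max(25, 47) = 47
Ratio = 49 / 47 = 1.0426

1.0426


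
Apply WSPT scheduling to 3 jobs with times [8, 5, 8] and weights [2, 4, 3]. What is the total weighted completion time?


Compute p/w ratios and sort ascending (WSPT): [(5, 4), (8, 3), (8, 2)]
Compute weighted completion times:
  Job (p=5,w=4): C=5, w*C=4*5=20
  Job (p=8,w=3): C=13, w*C=3*13=39
  Job (p=8,w=2): C=21, w*C=2*21=42
Total weighted completion time = 101

101


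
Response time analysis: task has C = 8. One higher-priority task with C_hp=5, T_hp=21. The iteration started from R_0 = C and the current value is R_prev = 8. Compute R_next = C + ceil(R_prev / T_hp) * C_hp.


R_next = C + ceil(R_prev / T_hp) * C_hp
ceil(8 / 21) = ceil(0.381) = 1
Interference = 1 * 5 = 5
R_next = 8 + 5 = 13

13


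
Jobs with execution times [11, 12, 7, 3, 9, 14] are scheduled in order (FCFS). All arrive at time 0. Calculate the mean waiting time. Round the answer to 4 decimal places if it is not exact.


FCFS order (as given): [11, 12, 7, 3, 9, 14]
Waiting times:
  Job 1: wait = 0
  Job 2: wait = 11
  Job 3: wait = 23
  Job 4: wait = 30
  Job 5: wait = 33
  Job 6: wait = 42
Sum of waiting times = 139
Average waiting time = 139/6 = 23.1667

23.1667


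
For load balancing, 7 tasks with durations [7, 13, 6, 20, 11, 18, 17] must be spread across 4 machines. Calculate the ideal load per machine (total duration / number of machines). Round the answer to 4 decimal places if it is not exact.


Total processing time = 7 + 13 + 6 + 20 + 11 + 18 + 17 = 92
Number of machines = 4
Ideal balanced load = 92 / 4 = 23.0

23.0


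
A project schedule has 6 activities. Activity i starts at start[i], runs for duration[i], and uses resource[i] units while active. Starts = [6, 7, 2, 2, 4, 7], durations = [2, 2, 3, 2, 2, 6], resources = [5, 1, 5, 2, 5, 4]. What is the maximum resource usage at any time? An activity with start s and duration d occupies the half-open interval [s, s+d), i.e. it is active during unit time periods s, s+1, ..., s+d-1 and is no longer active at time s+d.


Each activity i is active on [start_i, start_i + duration_i).
Compute total resource usage per time slot:
  t=0: active resources = [], total = 0
  t=1: active resources = [], total = 0
  t=2: active resources = [5, 2], total = 7
  t=3: active resources = [5, 2], total = 7
  t=4: active resources = [5, 5], total = 10
  t=5: active resources = [5], total = 5
  t=6: active resources = [5], total = 5
  t=7: active resources = [5, 1, 4], total = 10
  t=8: active resources = [1, 4], total = 5
  t=9: active resources = [4], total = 4
  t=10: active resources = [4], total = 4
  t=11: active resources = [4], total = 4
  t=12: active resources = [4], total = 4
Peak resource demand = 10

10


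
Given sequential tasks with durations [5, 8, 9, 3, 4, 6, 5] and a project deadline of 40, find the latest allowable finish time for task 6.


LF(activity 6) = deadline - sum of successor durations
Successors: activities 7 through 7 with durations [5]
Sum of successor durations = 5
LF = 40 - 5 = 35

35


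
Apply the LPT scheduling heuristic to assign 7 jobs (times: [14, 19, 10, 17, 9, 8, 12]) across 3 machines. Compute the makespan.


Sort jobs in decreasing order (LPT): [19, 17, 14, 12, 10, 9, 8]
Assign each job to the least loaded machine:
  Machine 1: jobs [19, 9], load = 28
  Machine 2: jobs [17, 10], load = 27
  Machine 3: jobs [14, 12, 8], load = 34
Makespan = max load = 34

34


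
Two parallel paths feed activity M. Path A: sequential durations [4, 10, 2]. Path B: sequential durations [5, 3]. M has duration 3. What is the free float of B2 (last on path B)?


ES(B2) = sum of predecessors on chain B = 5
EF(B2) = ES + duration = 5 + 3 = 8
Successor of B2 is M. ES(M) = max(sum(A), sum(B)) = max(16, 8) = 16
Free float = ES(successor) - EF(current) = 16 - 8 = 8

8


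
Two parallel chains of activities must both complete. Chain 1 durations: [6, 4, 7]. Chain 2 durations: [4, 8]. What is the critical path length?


Path A total = 6 + 4 + 7 = 17
Path B total = 4 + 8 = 12
Critical path = longest path = max(17, 12) = 17

17


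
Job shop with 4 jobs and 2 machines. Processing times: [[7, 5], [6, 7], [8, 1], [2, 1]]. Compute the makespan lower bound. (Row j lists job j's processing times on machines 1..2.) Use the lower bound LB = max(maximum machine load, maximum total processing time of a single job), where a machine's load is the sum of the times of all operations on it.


Machine loads:
  Machine 1: 7 + 6 + 8 + 2 = 23
  Machine 2: 5 + 7 + 1 + 1 = 14
Max machine load = 23
Job totals:
  Job 1: 12
  Job 2: 13
  Job 3: 9
  Job 4: 3
Max job total = 13
Lower bound = max(23, 13) = 23

23


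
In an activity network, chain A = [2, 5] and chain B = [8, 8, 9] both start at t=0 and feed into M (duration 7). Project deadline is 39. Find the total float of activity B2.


Forward pass: ES(B2) = sum of predecessors on chain B = 8
EF = ES + duration = 8 + 8 = 16
Backward pass: LF(M) = deadline = 39; LS(M) = 39 - 7 = 32
LF(B2) = LS(M) - sum(successors on chain B) = 32 - 9 = 23
LS = LF - duration = 23 - 8 = 15
Total float = LS - ES = 15 - 8 = 7

7


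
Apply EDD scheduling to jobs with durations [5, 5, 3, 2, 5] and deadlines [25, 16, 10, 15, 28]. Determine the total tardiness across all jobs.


Sort by due date (EDD order): [(3, 10), (2, 15), (5, 16), (5, 25), (5, 28)]
Compute completion times and tardiness:
  Job 1: p=3, d=10, C=3, tardiness=max(0,3-10)=0
  Job 2: p=2, d=15, C=5, tardiness=max(0,5-15)=0
  Job 3: p=5, d=16, C=10, tardiness=max(0,10-16)=0
  Job 4: p=5, d=25, C=15, tardiness=max(0,15-25)=0
  Job 5: p=5, d=28, C=20, tardiness=max(0,20-28)=0
Total tardiness = 0

0


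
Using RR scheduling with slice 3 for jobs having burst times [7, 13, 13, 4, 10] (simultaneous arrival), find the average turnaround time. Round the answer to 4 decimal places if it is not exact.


Time quantum = 3
Execution trace:
  J1 runs 3 units, time = 3
  J2 runs 3 units, time = 6
  J3 runs 3 units, time = 9
  J4 runs 3 units, time = 12
  J5 runs 3 units, time = 15
  J1 runs 3 units, time = 18
  J2 runs 3 units, time = 21
  J3 runs 3 units, time = 24
  J4 runs 1 units, time = 25
  J5 runs 3 units, time = 28
  J1 runs 1 units, time = 29
  J2 runs 3 units, time = 32
  J3 runs 3 units, time = 35
  J5 runs 3 units, time = 38
  J2 runs 3 units, time = 41
  J3 runs 3 units, time = 44
  J5 runs 1 units, time = 45
  J2 runs 1 units, time = 46
  J3 runs 1 units, time = 47
Finish times: [29, 46, 47, 25, 45]
Average turnaround = 192/5 = 38.4

38.4


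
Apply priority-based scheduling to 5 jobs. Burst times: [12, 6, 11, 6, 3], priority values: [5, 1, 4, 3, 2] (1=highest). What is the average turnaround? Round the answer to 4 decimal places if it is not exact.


Sort by priority (ascending = highest first):
Order: [(1, 6), (2, 3), (3, 6), (4, 11), (5, 12)]
Completion times:
  Priority 1, burst=6, C=6
  Priority 2, burst=3, C=9
  Priority 3, burst=6, C=15
  Priority 4, burst=11, C=26
  Priority 5, burst=12, C=38
Average turnaround = 94/5 = 18.8

18.8


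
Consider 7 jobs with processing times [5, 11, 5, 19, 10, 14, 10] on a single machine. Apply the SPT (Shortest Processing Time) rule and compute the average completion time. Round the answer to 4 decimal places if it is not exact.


Sort jobs by processing time (SPT order): [5, 5, 10, 10, 11, 14, 19]
Compute completion times sequentially:
  Job 1: processing = 5, completes at 5
  Job 2: processing = 5, completes at 10
  Job 3: processing = 10, completes at 20
  Job 4: processing = 10, completes at 30
  Job 5: processing = 11, completes at 41
  Job 6: processing = 14, completes at 55
  Job 7: processing = 19, completes at 74
Sum of completion times = 235
Average completion time = 235/7 = 33.5714

33.5714


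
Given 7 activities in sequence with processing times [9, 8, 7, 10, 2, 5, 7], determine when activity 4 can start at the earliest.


Activity 4 starts after activities 1 through 3 complete.
Predecessor durations: [9, 8, 7]
ES = 9 + 8 + 7 = 24

24


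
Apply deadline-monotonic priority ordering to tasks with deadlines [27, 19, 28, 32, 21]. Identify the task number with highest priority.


Sort tasks by relative deadline (ascending):
  Task 2: deadline = 19
  Task 5: deadline = 21
  Task 1: deadline = 27
  Task 3: deadline = 28
  Task 4: deadline = 32
Priority order (highest first): [2, 5, 1, 3, 4]
Highest priority task = 2

2


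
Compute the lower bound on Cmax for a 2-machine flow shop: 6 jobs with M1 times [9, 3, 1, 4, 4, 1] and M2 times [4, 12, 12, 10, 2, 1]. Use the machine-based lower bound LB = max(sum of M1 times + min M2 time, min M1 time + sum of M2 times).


LB1 = sum(M1 times) + min(M2 times) = 22 + 1 = 23
LB2 = min(M1 times) + sum(M2 times) = 1 + 41 = 42
Lower bound = max(LB1, LB2) = max(23, 42) = 42

42


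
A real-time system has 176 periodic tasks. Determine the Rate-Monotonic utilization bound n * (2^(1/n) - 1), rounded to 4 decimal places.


Compute 2^(1/176) = 1.0039461017
Subtract 1: 1.0039461017 - 1 = 0.0039461017
Multiply by n: 176 * 0.0039461017 = 0.6945138992
Round to 4 dp: 0.6945

0.6945


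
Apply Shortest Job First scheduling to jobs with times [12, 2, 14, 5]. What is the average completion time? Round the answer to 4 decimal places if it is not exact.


SJF order (ascending): [2, 5, 12, 14]
Completion times:
  Job 1: burst=2, C=2
  Job 2: burst=5, C=7
  Job 3: burst=12, C=19
  Job 4: burst=14, C=33
Average completion = 61/4 = 15.25

15.25


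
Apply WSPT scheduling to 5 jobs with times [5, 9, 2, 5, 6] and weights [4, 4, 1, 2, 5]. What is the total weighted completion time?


Compute p/w ratios and sort ascending (WSPT): [(6, 5), (5, 4), (2, 1), (9, 4), (5, 2)]
Compute weighted completion times:
  Job (p=6,w=5): C=6, w*C=5*6=30
  Job (p=5,w=4): C=11, w*C=4*11=44
  Job (p=2,w=1): C=13, w*C=1*13=13
  Job (p=9,w=4): C=22, w*C=4*22=88
  Job (p=5,w=2): C=27, w*C=2*27=54
Total weighted completion time = 229

229


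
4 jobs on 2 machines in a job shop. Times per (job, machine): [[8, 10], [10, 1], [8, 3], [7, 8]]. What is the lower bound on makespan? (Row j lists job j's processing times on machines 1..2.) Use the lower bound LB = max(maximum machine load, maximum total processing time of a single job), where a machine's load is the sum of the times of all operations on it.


Machine loads:
  Machine 1: 8 + 10 + 8 + 7 = 33
  Machine 2: 10 + 1 + 3 + 8 = 22
Max machine load = 33
Job totals:
  Job 1: 18
  Job 2: 11
  Job 3: 11
  Job 4: 15
Max job total = 18
Lower bound = max(33, 18) = 33

33


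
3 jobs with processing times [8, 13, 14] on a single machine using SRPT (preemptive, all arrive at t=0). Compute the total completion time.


Since all jobs arrive at t=0, SRPT equals SPT ordering.
SPT order: [8, 13, 14]
Completion times:
  Job 1: p=8, C=8
  Job 2: p=13, C=21
  Job 3: p=14, C=35
Total completion time = 8 + 21 + 35 = 64

64


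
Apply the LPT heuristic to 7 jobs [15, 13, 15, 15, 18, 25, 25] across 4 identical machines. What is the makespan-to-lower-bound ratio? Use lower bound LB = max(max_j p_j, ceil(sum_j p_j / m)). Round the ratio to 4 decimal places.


LPT order: [25, 25, 18, 15, 15, 15, 13]
Machine loads after assignment: [38, 25, 33, 30]
LPT makespan = 38
Lower bound = max(max_job, ceil(total/4)) = max(25, 32) = 32
Ratio = 38 / 32 = 1.1875

1.1875


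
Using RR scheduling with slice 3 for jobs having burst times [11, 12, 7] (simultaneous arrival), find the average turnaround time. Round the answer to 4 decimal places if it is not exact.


Time quantum = 3
Execution trace:
  J1 runs 3 units, time = 3
  J2 runs 3 units, time = 6
  J3 runs 3 units, time = 9
  J1 runs 3 units, time = 12
  J2 runs 3 units, time = 15
  J3 runs 3 units, time = 18
  J1 runs 3 units, time = 21
  J2 runs 3 units, time = 24
  J3 runs 1 units, time = 25
  J1 runs 2 units, time = 27
  J2 runs 3 units, time = 30
Finish times: [27, 30, 25]
Average turnaround = 82/3 = 27.3333

27.3333


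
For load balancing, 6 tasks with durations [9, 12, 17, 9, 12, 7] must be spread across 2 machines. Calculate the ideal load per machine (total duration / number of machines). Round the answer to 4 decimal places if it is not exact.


Total processing time = 9 + 12 + 17 + 9 + 12 + 7 = 66
Number of machines = 2
Ideal balanced load = 66 / 2 = 33.0

33.0


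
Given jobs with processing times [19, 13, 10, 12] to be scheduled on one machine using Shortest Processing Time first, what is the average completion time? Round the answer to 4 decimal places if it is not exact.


Sort jobs by processing time (SPT order): [10, 12, 13, 19]
Compute completion times sequentially:
  Job 1: processing = 10, completes at 10
  Job 2: processing = 12, completes at 22
  Job 3: processing = 13, completes at 35
  Job 4: processing = 19, completes at 54
Sum of completion times = 121
Average completion time = 121/4 = 30.25

30.25


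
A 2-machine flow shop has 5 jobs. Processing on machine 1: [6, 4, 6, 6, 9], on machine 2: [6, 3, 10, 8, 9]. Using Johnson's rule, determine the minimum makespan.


Apply Johnson's rule:
  Group 1 (a <= b): [(1, 6, 6), (3, 6, 10), (4, 6, 8), (5, 9, 9)]
  Group 2 (a > b): [(2, 4, 3)]
Optimal job order: [1, 3, 4, 5, 2]
Schedule:
  Job 1: M1 done at 6, M2 done at 12
  Job 3: M1 done at 12, M2 done at 22
  Job 4: M1 done at 18, M2 done at 30
  Job 5: M1 done at 27, M2 done at 39
  Job 2: M1 done at 31, M2 done at 42
Makespan = 42

42


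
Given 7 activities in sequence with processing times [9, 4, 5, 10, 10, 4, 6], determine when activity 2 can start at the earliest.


Activity 2 starts after activities 1 through 1 complete.
Predecessor durations: [9]
ES = 9 = 9

9


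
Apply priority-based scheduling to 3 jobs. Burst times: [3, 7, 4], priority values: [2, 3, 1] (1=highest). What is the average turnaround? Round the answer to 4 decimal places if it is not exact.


Sort by priority (ascending = highest first):
Order: [(1, 4), (2, 3), (3, 7)]
Completion times:
  Priority 1, burst=4, C=4
  Priority 2, burst=3, C=7
  Priority 3, burst=7, C=14
Average turnaround = 25/3 = 8.3333

8.3333


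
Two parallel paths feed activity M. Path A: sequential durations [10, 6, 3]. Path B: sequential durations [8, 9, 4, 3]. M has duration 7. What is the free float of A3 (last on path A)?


ES(A3) = sum of predecessors on chain A = 16
EF(A3) = ES + duration = 16 + 3 = 19
Successor of A3 is M. ES(M) = max(sum(A), sum(B)) = max(19, 24) = 24
Free float = ES(successor) - EF(current) = 24 - 19 = 5

5
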